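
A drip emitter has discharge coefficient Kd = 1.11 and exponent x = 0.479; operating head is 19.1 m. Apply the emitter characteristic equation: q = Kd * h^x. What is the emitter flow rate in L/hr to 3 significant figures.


q = 1.11 * 19.1^0.479 = 4.56 L/hr
Therefore the emitter flow rate = 4.56 L/hr.


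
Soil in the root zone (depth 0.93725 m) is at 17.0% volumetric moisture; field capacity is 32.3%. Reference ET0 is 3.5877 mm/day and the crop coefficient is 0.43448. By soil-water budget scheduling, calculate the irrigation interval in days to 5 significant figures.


Approach: apply soil-water budget scheduling, SMD = (FC-theta)/100*depth*1000; ETc = ET0*Kc; interval = SMD/ETc.
Step 1 — soil moisture deficit:
  SMD = (32.3 - 17.0)/100 * 0.93725 * 1000 = 143.3992 mm
Step 2 — daily crop ET (ETc = ET0*Kc):
  ETc = 3.5877 * 0.43448 = 1.558784 mm/day
Step 3 — irrigation interval (SMD/ETc):
  interval = 143.3992 / 1.558784 = 91.994 days
Therefore the irrigation interval = 91.994 days.


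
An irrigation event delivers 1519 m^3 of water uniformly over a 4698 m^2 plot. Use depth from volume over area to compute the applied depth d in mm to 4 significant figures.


Approach: apply depth from volume over area, d = (V/A)*1000.
d = (1519 / 4698) * 1000 = 323.3 mm
Therefore the applied depth d = 323.3 mm.


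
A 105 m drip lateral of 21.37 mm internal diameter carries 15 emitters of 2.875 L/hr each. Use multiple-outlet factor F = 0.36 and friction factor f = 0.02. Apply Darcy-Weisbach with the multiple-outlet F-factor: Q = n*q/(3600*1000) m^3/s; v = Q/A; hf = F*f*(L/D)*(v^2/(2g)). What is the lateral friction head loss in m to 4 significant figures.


Q = 15*2.875/(3600*1000) = 1.19792e-05 m^3/s
A = pi*(21.37e-3/2)^2 = 3.58673e-04 m^2, so v = Q/A = 0.0333986 m/s
hf = 0.36*0.02*(105/0.02137)*(0.0333986^2/(2*9.81)) = 0.002011 m
Therefore the lateral friction head loss = 0.002011 m.


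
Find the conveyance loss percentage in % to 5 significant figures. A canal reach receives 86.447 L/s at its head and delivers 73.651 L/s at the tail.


Approach: apply the conveyance loss ratio, loss% = ((Q_head - Q_tail)/Q_head)*100.
loss = ((86.447 - 73.651)/86.447)*100 = 14.802 %
Therefore the conveyance loss percentage = 14.802 %.


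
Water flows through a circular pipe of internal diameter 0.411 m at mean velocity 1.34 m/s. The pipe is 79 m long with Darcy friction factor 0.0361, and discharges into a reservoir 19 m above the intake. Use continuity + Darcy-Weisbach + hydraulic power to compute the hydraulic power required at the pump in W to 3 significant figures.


Approach: apply continuity + Darcy-Weisbach + hydraulic power, Q = A*v; hf = f*(L/D)*(v^2/(2g)); H = static + hf; P = rho*g*Q*H.
Step 1 — flow rate (continuity, Q = A*v):
  A = pi*(0.411/2)^2 = 0.13267 m^2
  Q = 0.13267 * 1.34 = 0.17778 m^3/s
Step 2 — friction head loss (Darcy-Weisbach):
  hf = 0.0361 * (79/0.411) * (1.34^2 / (2*9.81))
  hf = 0.63504 m
Step 3 — total head: H = 19 + 0.63504 = 19.635 m
Step 4 — hydraulic power (P = rho*g*Q*H):
  P = 1000 * 9.81 * 0.17778 * 19.635 = 34200 W
Therefore the hydraulic power required at the pump = 34200 W.


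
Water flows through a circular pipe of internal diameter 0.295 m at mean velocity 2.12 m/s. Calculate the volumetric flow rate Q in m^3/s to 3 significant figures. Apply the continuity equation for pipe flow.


Approach: apply the continuity equation for pipe flow, Q = A * v with A = pi*(D/2)^2.
A = pi*(0.295/2)^2 = 0.068349 m^2
Q = 0.068349 * 2.12 = 0.145 m^3/s
Therefore the volumetric flow rate Q = 0.145 m^3/s.


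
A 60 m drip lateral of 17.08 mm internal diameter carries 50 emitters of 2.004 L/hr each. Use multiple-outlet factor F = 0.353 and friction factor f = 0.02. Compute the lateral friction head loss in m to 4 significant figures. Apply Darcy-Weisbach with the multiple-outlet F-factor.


Approach: apply Darcy-Weisbach with the multiple-outlet F-factor, Q = n*q/(3600*1000) m^3/s; v = Q/A; hf = F*f*(L/D)*(v^2/(2g)).
Q = 50*2.004/(3600*1000) = 2.78333e-05 m^3/s
A = pi*(17.08e-3/2)^2 = 2.29121e-04 m^2, so v = Q/A = 0.121479 m/s
hf = 0.353*0.02*(60/0.01708)*(0.121479^2/(2*9.81)) = 0.01865 m
Therefore the lateral friction head loss = 0.01865 m.


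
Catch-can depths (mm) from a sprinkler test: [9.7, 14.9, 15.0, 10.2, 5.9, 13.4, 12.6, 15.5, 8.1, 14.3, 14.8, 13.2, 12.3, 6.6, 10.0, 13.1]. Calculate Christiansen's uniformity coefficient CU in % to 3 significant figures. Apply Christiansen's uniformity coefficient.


Approach: apply Christiansen's uniformity coefficient, CU = (1 - mean_abs_deviation/mean)*100.
mean = 11.850 mm
mean |d_i - mean| = 2.5750 mm
CU = (1 - 2.5750/11.850)*100 = 78.3 %
Therefore Christiansen's uniformity coefficient CU = 78.3 %.


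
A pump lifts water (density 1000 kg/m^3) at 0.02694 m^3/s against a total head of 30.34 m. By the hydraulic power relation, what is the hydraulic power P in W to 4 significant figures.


Approach: apply the hydraulic power relation, P = rho*g*Q*H.
P = 1000 * 9.81 * 0.02694 * 30.34 = 8018 W
Therefore the hydraulic power P = 8018 W.


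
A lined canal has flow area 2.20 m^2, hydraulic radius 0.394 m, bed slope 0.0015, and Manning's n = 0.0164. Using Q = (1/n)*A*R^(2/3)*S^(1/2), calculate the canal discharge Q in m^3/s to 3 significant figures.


Q = (1/0.0164) * 2.20 * 0.394^(2/3) * 0.0015^(1/2) = 2.79 m^3/s
Therefore the canal discharge Q = 2.79 m^3/s.


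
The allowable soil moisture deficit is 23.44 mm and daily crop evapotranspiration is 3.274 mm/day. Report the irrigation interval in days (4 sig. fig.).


Approach: apply the irrigation interval relation, interval = SMD / ETc.
interval = 23.44 / 3.274 = 7.159 days
Therefore the irrigation interval = 7.159 days.


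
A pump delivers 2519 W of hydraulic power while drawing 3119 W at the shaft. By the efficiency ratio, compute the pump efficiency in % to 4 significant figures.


Approach: apply the efficiency ratio, eta = (P_out/P_in)*100.
eta = (2519 / 3119) * 100 = 80.76 %
Therefore the pump efficiency = 80.76 %.


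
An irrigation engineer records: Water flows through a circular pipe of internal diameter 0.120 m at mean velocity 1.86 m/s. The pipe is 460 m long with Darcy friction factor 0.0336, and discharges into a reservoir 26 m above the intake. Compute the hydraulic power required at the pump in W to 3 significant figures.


Approach: apply continuity + Darcy-Weisbach + hydraulic power, Q = A*v; hf = f*(L/D)*(v^2/(2g)); H = static + hf; P = rho*g*Q*H.
Step 1 — flow rate (continuity, Q = A*v):
  A = pi*(0.120/2)^2 = 0.011310 m^2
  Q = 0.011310 * 1.86 = 0.021036 m^3/s
Step 2 — friction head loss (Darcy-Weisbach):
  hf = 0.0336 * (460/0.120) * (1.86^2 / (2*9.81))
  hf = 22.711 m
Step 3 — total head: H = 26 + 22.711 = 48.711 m
Step 4 — hydraulic power (P = rho*g*Q*H):
  P = 1000 * 9.81 * 0.021036 * 48.711 = 10100 W
Therefore the hydraulic power required at the pump = 10100 W.


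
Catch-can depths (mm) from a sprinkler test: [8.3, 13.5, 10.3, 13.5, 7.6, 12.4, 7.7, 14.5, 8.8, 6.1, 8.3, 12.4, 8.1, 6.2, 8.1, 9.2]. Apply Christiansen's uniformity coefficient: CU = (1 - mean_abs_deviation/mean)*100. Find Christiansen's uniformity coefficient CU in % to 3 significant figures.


mean = 9.6875 mm
mean |d_i - mean| = 2.3094 mm
CU = (1 - 2.3094/9.6875)*100 = 76.2 %
Therefore Christiansen's uniformity coefficient CU = 76.2 %.


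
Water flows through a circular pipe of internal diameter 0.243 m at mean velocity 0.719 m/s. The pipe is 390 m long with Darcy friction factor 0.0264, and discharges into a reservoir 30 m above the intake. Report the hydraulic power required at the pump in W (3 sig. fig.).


Approach: apply continuity + Darcy-Weisbach + hydraulic power, Q = A*v; hf = f*(L/D)*(v^2/(2g)); H = static + hf; P = rho*g*Q*H.
Step 1 — flow rate (continuity, Q = A*v):
  A = pi*(0.243/2)^2 = 0.046377 m^2
  Q = 0.046377 * 0.719 = 0.033345 m^3/s
Step 2 — friction head loss (Darcy-Weisbach):
  hf = 0.0264 * (390/0.243) * (0.719^2 / (2*9.81))
  hf = 1.1164 m
Step 3 — total head: H = 30 + 1.1164 = 31.116 m
Step 4 — hydraulic power (P = rho*g*Q*H):
  P = 1000 * 9.81 * 0.033345 * 31.116 = 10200 W
Therefore the hydraulic power required at the pump = 10200 W.


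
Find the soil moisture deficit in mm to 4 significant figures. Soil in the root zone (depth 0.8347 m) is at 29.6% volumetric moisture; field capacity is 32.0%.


Approach: apply the soil moisture deficit relation, SMD = (FC - theta)/100 * depth * 1000.
SMD = (32.0 - 29.6)/100 * 0.8347 * 1000 = 20.03 mm
Therefore the soil moisture deficit = 20.03 mm.


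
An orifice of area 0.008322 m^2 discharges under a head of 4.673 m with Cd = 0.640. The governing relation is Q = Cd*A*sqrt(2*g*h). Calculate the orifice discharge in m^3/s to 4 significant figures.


Q = 0.640 * 0.008322 * sqrt(2*9.81*4.673) = 0.05100 m^3/s
Therefore the orifice discharge = 0.05100 m^3/s.


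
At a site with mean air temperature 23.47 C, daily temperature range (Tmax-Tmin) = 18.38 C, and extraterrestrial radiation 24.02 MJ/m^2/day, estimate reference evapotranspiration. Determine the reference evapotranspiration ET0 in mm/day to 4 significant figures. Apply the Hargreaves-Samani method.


Approach: apply the Hargreaves-Samani method, ET0 = 0.0023*(Tmean+17.8)*sqrt(Tmax-Tmin)*0.408*Ra.
ET0 = 0.0023*(23.47+17.8)*sqrt(18.38)*0.408*24.02 = 3.988 mm/day
Therefore the reference evapotranspiration ET0 = 3.988 mm/day.


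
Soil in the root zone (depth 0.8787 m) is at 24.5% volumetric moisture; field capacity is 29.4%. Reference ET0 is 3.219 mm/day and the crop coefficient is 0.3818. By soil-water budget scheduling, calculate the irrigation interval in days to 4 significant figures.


Approach: apply soil-water budget scheduling, SMD = (FC-theta)/100*depth*1000; ETc = ET0*Kc; interval = SMD/ETc.
Step 1 — soil moisture deficit:
  SMD = (29.4 - 24.5)/100 * 0.8787 * 1000 = 43.0563 mm
Step 2 — daily crop ET (ETc = ET0*Kc):
  ETc = 3.219 * 0.3818 = 1.22901 mm/day
Step 3 — irrigation interval (SMD/ETc):
  interval = 43.0563 / 1.22901 = 35.03 days
Therefore the irrigation interval = 35.03 days.


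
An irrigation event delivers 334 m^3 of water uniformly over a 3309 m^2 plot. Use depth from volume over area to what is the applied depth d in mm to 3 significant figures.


Approach: apply depth from volume over area, d = (V/A)*1000.
d = (334 / 3309) * 1000 = 101 mm
Therefore the applied depth d = 101 mm.


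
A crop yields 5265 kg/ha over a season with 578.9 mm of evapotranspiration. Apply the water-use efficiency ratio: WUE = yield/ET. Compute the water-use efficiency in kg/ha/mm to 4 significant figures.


WUE = 5265 / 578.9 = 9.095 kg/ha/mm
Therefore the water-use efficiency = 9.095 kg/ha/mm.


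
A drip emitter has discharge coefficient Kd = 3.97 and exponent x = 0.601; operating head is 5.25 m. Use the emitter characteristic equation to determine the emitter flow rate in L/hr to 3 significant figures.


Approach: apply the emitter characteristic equation, q = Kd * h^x.
q = 3.97 * 5.25^0.601 = 10.8 L/hr
Therefore the emitter flow rate = 10.8 L/hr.


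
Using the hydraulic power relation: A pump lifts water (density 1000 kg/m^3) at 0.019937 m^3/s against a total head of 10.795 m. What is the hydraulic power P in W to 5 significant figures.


Approach: apply the hydraulic power relation, P = rho*g*Q*H.
P = 1000 * 9.81 * 0.019937 * 10.795 = 2111.3 W
Therefore the hydraulic power P = 2111.3 W.


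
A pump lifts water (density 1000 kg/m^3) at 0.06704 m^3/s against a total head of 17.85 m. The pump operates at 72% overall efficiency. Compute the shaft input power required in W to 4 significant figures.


Approach: apply hydraulic power then efficiency conversion, P = rho*g*Q*H; P_in = P/eta.
Step 1 — hydraulic power (P = rho*g*Q*H):
  P = 1000 * 9.81 * 0.06704 * 17.85 = 11739.3 W
Step 2 — input power: P_in = P/eta = 11739.3 / 0.72 = 16300 W
Therefore the shaft input power required = 16300 W.


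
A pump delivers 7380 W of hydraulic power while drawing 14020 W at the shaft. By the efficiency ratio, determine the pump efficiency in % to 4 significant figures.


Approach: apply the efficiency ratio, eta = (P_out/P_in)*100.
eta = (7380 / 14020) * 100 = 52.64 %
Therefore the pump efficiency = 52.64 %.


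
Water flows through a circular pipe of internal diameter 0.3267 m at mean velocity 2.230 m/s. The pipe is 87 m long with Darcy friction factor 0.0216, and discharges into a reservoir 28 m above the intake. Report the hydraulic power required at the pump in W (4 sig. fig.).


Approach: apply continuity + Darcy-Weisbach + hydraulic power, Q = A*v; hf = f*(L/D)*(v^2/(2g)); H = static + hf; P = rho*g*Q*H.
Step 1 — flow rate (continuity, Q = A*v):
  A = pi*(0.3267/2)^2 = 0.0838278 m^2
  Q = 0.0838278 * 2.230 = 0.186936 m^3/s
Step 2 — friction head loss (Darcy-Weisbach):
  hf = 0.0216 * (87/0.3267) * (2.230^2 / (2*9.81))
  hf = 1.45792 m
Step 3 — total head: H = 28 + 1.45792 = 29.4579 m
Step 4 — hydraulic power (P = rho*g*Q*H):
  P = 1000 * 9.81 * 0.186936 * 29.4579 = 54020 W
Therefore the hydraulic power required at the pump = 54020 W.


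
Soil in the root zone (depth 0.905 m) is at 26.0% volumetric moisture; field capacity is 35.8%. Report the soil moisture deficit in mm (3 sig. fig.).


Approach: apply the soil moisture deficit relation, SMD = (FC - theta)/100 * depth * 1000.
SMD = (35.8 - 26.0)/100 * 0.905 * 1000 = 88.7 mm
Therefore the soil moisture deficit = 88.7 mm.


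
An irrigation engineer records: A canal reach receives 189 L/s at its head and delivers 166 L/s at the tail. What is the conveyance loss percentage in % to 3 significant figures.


Approach: apply the conveyance loss ratio, loss% = ((Q_head - Q_tail)/Q_head)*100.
loss = ((189 - 166)/189)*100 = 12.2 %
Therefore the conveyance loss percentage = 12.2 %.


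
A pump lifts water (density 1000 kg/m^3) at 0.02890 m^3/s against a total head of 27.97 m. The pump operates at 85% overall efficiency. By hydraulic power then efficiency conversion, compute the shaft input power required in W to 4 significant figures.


Approach: apply hydraulic power then efficiency conversion, P = rho*g*Q*H; P_in = P/eta.
Step 1 — hydraulic power (P = rho*g*Q*H):
  P = 1000 * 9.81 * 0.02890 * 27.97 = 7929.75 W
Step 2 — input power: P_in = P/eta = 7929.75 / 0.85 = 9329 W
Therefore the shaft input power required = 9329 W.


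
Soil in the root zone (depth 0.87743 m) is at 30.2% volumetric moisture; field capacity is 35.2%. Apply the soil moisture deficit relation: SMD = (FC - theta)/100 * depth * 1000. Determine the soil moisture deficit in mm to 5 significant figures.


SMD = (35.2 - 30.2)/100 * 0.87743 * 1000 = 43.872 mm
Therefore the soil moisture deficit = 43.872 mm.


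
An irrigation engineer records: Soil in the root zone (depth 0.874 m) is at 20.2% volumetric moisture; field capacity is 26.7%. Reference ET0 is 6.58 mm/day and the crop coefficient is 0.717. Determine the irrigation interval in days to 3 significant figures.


Approach: apply soil-water budget scheduling, SMD = (FC-theta)/100*depth*1000; ETc = ET0*Kc; interval = SMD/ETc.
Step 1 — soil moisture deficit:
  SMD = (26.7 - 20.2)/100 * 0.874 * 1000 = 56.810 mm
Step 2 — daily crop ET (ETc = ET0*Kc):
  ETc = 6.58 * 0.717 = 4.7179 mm/day
Step 3 — irrigation interval (SMD/ETc):
  interval = 56.810 / 4.7179 = 12.0 days
Therefore the irrigation interval = 12.0 days.


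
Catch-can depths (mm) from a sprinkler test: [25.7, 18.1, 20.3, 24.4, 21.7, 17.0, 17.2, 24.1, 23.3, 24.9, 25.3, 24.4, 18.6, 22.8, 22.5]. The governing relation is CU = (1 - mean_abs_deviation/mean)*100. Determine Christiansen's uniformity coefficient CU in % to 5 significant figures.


mean = 22.02000 mm
mean |d_i - mean| = 2.562667 mm
CU = (1 - 2.562667/22.02000)*100 = 88.362 %
Therefore Christiansen's uniformity coefficient CU = 88.362 %.


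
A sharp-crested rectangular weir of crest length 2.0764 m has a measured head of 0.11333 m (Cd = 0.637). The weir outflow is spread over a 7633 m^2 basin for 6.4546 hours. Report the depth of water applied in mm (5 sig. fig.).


Approach: apply the rectangular weir equation with a volume-to-depth conversion, Q = (2/3)*Cd*L*sqrt(2g)*H^1.5; d = Q*t/A * 1000.
Step 1 — weir discharge:
  Q = (2/3)*0.637*2.0764*sqrt(2*9.81)*0.11333^1.5 = 0.1490136 m^3/s
Step 2 — volume: V = 0.1490136 * 6.4546*3600 = 3462.564 m^3
Step 3 — depth: d = V/A * 1000 = 3462.564/7633 * 1000 = 453.63 mm
Therefore the depth of water applied = 453.63 mm.


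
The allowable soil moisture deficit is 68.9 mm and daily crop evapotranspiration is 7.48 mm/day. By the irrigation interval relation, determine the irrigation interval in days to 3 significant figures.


Approach: apply the irrigation interval relation, interval = SMD / ETc.
interval = 68.9 / 7.48 = 9.21 days
Therefore the irrigation interval = 9.21 days.


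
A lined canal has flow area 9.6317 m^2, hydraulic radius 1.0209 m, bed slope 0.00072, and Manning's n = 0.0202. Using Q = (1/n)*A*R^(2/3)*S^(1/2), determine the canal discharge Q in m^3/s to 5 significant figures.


Q = (1/0.0202) * 9.6317 * 1.0209^(2/3) * 0.00072^(1/2) = 12.972 m^3/s
Therefore the canal discharge Q = 12.972 m^3/s.


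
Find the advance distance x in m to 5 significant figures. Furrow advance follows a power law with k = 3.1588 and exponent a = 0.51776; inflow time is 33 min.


Approach: apply the power-law advance function, x = k*t^a.
x = 3.1588 * 33^0.51776 = 19.308 m
Therefore the advance distance x = 19.308 m.


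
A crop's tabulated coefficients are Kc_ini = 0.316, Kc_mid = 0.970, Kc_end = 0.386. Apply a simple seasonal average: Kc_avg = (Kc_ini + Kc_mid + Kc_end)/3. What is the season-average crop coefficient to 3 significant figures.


Kc_avg = (0.316 + 0.970 + 0.386)/3 = 0.557
Therefore the season-average crop coefficient = 0.557.


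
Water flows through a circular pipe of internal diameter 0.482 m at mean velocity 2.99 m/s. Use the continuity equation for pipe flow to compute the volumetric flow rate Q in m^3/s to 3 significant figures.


Approach: apply the continuity equation for pipe flow, Q = A * v with A = pi*(D/2)^2.
A = pi*(0.482/2)^2 = 0.18247 m^2
Q = 0.18247 * 2.99 = 0.546 m^3/s
Therefore the volumetric flow rate Q = 0.546 m^3/s.


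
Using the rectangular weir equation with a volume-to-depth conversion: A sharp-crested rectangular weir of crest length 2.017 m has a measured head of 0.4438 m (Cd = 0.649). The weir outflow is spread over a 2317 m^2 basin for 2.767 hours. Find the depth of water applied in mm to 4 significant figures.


Approach: apply the rectangular weir equation with a volume-to-depth conversion, Q = (2/3)*Cd*L*sqrt(2g)*H^1.5; d = Q*t/A * 1000.
Step 1 — weir discharge:
  Q = (2/3)*0.649*2.017*sqrt(2*9.81)*0.4438^1.5 = 1.14285 m^3/s
Step 2 — volume: V = 1.14285 * 2.767*3600 = 11384.2 m^3
Step 3 — depth: d = V/A * 1000 = 11384.2/2317 * 1000 = 4913 mm
Therefore the depth of water applied = 4913 mm.


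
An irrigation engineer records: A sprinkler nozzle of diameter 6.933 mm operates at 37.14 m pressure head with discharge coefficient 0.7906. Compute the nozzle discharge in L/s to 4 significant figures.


Approach: apply the orifice equation, Q = Cd*A*sqrt(2*g*h), A = pi*(d/2)^2.
A = pi*(6.933e-3/2)^2 = 3.77513e-05 m^2
Q = 0.7906 * 3.77513e-05 * sqrt(2*9.81*37.14) * 1000 = 0.8057 L/s
Therefore the nozzle discharge = 0.8057 L/s.


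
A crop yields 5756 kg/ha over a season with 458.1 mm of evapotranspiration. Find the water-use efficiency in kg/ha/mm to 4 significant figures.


Approach: apply the water-use efficiency ratio, WUE = yield/ET.
WUE = 5756 / 458.1 = 12.56 kg/ha/mm
Therefore the water-use efficiency = 12.56 kg/ha/mm.


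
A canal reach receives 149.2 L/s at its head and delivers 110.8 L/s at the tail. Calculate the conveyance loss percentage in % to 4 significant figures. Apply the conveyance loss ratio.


Approach: apply the conveyance loss ratio, loss% = ((Q_head - Q_tail)/Q_head)*100.
loss = ((149.2 - 110.8)/149.2)*100 = 25.74 %
Therefore the conveyance loss percentage = 25.74 %.


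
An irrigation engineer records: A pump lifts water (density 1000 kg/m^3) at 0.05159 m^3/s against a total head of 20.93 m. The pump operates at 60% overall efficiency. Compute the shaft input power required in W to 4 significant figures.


Approach: apply hydraulic power then efficiency conversion, P = rho*g*Q*H; P_in = P/eta.
Step 1 — hydraulic power (P = rho*g*Q*H):
  P = 1000 * 9.81 * 0.05159 * 20.93 = 10592.6 W
Step 2 — input power: P_in = P/eta = 10592.6 / 0.6 = 17650 W
Therefore the shaft input power required = 17650 W.


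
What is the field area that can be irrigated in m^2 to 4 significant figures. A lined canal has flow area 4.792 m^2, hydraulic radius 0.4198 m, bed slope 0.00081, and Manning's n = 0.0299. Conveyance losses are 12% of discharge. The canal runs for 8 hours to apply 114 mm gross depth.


Approach: apply Manning's equation with a conveyance and depth budget, Q = (1/n)*A*R^(2/3)*S^(1/2); Q_field = Q*(1-loss); Area = Q_field*t/(d/1000).
Step 1 — canal discharge (Manning's equation):
  Q = (1/0.0299) * 4.792 * 0.4198^(2/3) * 0.00081^(1/2) = 2.55731 m^3/s
Step 2 — delivered flow: Q_field = 2.55731*(1 - 12/100) = 2.25043 m^3/s
Step 3 — volume delivered: V = 2.25043 * 8*3600 = 64812.4 m^3
Step 4 — area served: A = V / (depth/1000) = 64812.4 / 0.114 = 568500 m^2
Therefore the field area that can be irrigated = 568500 m^2.


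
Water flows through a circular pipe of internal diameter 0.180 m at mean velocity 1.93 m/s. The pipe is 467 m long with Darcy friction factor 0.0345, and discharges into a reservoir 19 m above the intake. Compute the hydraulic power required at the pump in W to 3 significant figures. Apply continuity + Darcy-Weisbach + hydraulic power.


Approach: apply continuity + Darcy-Weisbach + hydraulic power, Q = A*v; hf = f*(L/D)*(v^2/(2g)); H = static + hf; P = rho*g*Q*H.
Step 1 — flow rate (continuity, Q = A*v):
  A = pi*(0.180/2)^2 = 0.025447 m^2
  Q = 0.025447 * 1.93 = 0.049113 m^3/s
Step 2 — friction head loss (Darcy-Weisbach):
  hf = 0.0345 * (467/0.180) * (1.93^2 / (2*9.81))
  hf = 16.993 m
Step 3 — total head: H = 19 + 16.993 = 35.993 m
Step 4 — hydraulic power (P = rho*g*Q*H):
  P = 1000 * 9.81 * 0.049113 * 35.993 = 17300 W
Therefore the hydraulic power required at the pump = 17300 W.


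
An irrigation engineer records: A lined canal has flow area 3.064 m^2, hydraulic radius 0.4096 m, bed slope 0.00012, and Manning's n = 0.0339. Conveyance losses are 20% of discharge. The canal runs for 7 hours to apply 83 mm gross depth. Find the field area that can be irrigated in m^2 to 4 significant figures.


Approach: apply Manning's equation with a conveyance and depth budget, Q = (1/n)*A*R^(2/3)*S^(1/2); Q_field = Q*(1-loss); Area = Q_field*t/(d/1000).
Step 1 — canal discharge (Manning's equation):
  Q = (1/0.0339) * 3.064 * 0.4096^(2/3) * 0.00012^(1/2) = 0.546076 m^3/s
Step 2 — delivered flow: Q_field = 0.546076*(1 - 20/100) = 0.436861 m^3/s
Step 3 — volume delivered: V = 0.436861 * 7*3600 = 11008.9 m^3
Step 4 — area served: A = V / (depth/1000) = 11008.9 / 0.083 = 132600 m^2
Therefore the field area that can be irrigated = 132600 m^2.


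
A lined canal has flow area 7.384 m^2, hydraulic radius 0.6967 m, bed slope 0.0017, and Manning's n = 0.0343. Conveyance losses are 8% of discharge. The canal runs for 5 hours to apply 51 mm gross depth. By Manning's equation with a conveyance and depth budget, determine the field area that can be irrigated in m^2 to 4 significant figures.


Approach: apply Manning's equation with a conveyance and depth budget, Q = (1/n)*A*R^(2/3)*S^(1/2); Q_field = Q*(1-loss); Area = Q_field*t/(d/1000).
Step 1 — canal discharge (Manning's equation):
  Q = (1/0.0343) * 7.384 * 0.6967^(2/3) * 0.0017^(1/2) = 6.97567 m^3/s
Step 2 — delivered flow: Q_field = 6.97567*(1 - 8/100) = 6.41762 m^3/s
Step 3 — volume delivered: V = 6.41762 * 5*3600 = 115517 m^3
Step 4 — area served: A = V / (depth/1000) = 115517 / 0.051 = 2265000 m^2
Therefore the field area that can be irrigated = 2265000 m^2.


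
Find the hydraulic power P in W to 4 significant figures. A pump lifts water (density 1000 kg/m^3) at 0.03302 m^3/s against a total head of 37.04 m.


Approach: apply the hydraulic power relation, P = rho*g*Q*H.
P = 1000 * 9.81 * 0.03302 * 37.04 = 12000 W
Therefore the hydraulic power P = 12000 W.


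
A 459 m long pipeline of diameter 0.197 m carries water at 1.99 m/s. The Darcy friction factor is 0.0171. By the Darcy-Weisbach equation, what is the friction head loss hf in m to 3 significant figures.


Approach: apply the Darcy-Weisbach equation, hf = f*(L/D)*(v^2/(2g)).
hf = 0.0171 * (459/0.197) * (1.99^2 / (2*9.81))
hf = 8.04 m
Therefore the friction head loss hf = 8.04 m.


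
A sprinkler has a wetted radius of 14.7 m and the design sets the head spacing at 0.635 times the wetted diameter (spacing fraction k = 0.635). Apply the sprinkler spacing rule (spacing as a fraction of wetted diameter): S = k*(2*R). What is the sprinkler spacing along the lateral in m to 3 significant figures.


S = 0.635 * (2 * 14.7) = 18.7 m
Therefore the sprinkler spacing along the lateral = 18.7 m.


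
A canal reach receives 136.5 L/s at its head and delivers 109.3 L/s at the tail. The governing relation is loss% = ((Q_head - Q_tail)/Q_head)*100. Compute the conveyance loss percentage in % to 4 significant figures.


loss = ((136.5 - 109.3)/136.5)*100 = 19.93 %
Therefore the conveyance loss percentage = 19.93 %.


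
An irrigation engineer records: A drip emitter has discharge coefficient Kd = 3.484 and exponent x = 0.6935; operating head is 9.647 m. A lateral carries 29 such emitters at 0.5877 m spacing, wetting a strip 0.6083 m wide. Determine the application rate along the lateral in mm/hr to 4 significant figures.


Approach: apply the emitter equation with a lateral mass balance, q = Kd*h^x; Q = n*q; rate = Q/(n*spacing*width).
Step 1 — single emitter flow (q = Kd*h^x):
  q = 3.484 * 9.647^0.6935 = 16.7785 L/hr
Step 2 — total lateral flow: Q = 29 * 16.7785 = 486.578 L/hr
Step 3 — wetted area: A = 29 * 0.5877 * 0.6083 = 10.3674 m^2
Step 4 — application rate: Q/A = 486.578/10.3674 = 46.93 mm/hr
Therefore the application rate along the lateral = 46.93 mm/hr.


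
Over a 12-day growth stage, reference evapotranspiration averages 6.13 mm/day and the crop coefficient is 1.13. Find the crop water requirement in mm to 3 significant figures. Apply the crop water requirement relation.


Approach: apply the crop water requirement relation, CWR = ET0 * Kc * days.
CWR = 6.13 * 1.13 * 12 = 83.1 mm
Therefore the crop water requirement = 83.1 mm.


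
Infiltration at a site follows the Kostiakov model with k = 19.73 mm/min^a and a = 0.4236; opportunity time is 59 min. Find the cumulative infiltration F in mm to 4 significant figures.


Approach: apply the Kostiakov infiltration equation, F = k*t^a.
F = 19.73 * 59^0.4236 = 111.0 mm
Therefore the cumulative infiltration F = 111.0 mm.


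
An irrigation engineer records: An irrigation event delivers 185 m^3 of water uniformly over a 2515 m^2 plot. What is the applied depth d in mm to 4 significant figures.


Approach: apply depth from volume over area, d = (V/A)*1000.
d = (185 / 2515) * 1000 = 73.56 mm
Therefore the applied depth d = 73.56 mm.


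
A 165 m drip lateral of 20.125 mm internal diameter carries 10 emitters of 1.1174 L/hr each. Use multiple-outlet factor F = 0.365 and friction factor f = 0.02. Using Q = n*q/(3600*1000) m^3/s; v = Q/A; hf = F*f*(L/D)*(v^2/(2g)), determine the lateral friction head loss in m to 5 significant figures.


Q = 10*1.1174/(3600*1000) = 3.103889e-06 m^3/s
A = pi*(20.125e-3/2)^2 = 3.180985e-04 m^2, so v = Q/A = 0.009757634 m/s
hf = 0.365*0.02*(165/0.020125)*(0.009757634^2/(2*9.81)) = 0.00029044 m
Therefore the lateral friction head loss = 0.00029044 m.


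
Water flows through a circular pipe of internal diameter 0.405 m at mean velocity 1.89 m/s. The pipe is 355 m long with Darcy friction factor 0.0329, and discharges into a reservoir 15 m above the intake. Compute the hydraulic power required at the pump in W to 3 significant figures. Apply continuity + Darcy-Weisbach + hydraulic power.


Approach: apply continuity + Darcy-Weisbach + hydraulic power, Q = A*v; hf = f*(L/D)*(v^2/(2g)); H = static + hf; P = rho*g*Q*H.
Step 1 — flow rate (continuity, Q = A*v):
  A = pi*(0.405/2)^2 = 0.12882 m^2
  Q = 0.12882 * 1.89 = 0.24348 m^3/s
Step 2 — friction head loss (Darcy-Weisbach):
  hf = 0.0329 * (355/0.405) * (1.89^2 / (2*9.81))
  hf = 5.2504 m
Step 3 — total head: H = 15 + 5.2504 = 20.250 m
Step 4 — hydraulic power (P = rho*g*Q*H):
  P = 1000 * 9.81 * 0.24348 * 20.250 = 48400 W
Therefore the hydraulic power required at the pump = 48400 W.


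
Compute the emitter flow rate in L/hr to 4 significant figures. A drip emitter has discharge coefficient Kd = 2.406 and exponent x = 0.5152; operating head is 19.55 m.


Approach: apply the emitter characteristic equation, q = Kd * h^x.
q = 2.406 * 19.55^0.5152 = 11.13 L/hr
Therefore the emitter flow rate = 11.13 L/hr.


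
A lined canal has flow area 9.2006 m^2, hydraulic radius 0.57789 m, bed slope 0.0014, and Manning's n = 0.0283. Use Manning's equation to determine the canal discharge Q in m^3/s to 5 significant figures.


Approach: apply Manning's equation, Q = (1/n)*A*R^(2/3)*S^(1/2).
Q = (1/0.0283) * 9.2006 * 0.57789^(2/3) * 0.0014^(1/2) = 8.4396 m^3/s
Therefore the canal discharge Q = 8.4396 m^3/s.


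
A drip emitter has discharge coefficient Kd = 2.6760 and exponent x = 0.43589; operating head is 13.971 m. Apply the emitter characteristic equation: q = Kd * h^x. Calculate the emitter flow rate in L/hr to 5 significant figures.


q = 2.6760 * 13.971^0.43589 = 8.4465 L/hr
Therefore the emitter flow rate = 8.4465 L/hr.


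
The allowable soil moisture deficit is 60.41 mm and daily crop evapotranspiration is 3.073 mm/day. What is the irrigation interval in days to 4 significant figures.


Approach: apply the irrigation interval relation, interval = SMD / ETc.
interval = 60.41 / 3.073 = 19.66 days
Therefore the irrigation interval = 19.66 days.


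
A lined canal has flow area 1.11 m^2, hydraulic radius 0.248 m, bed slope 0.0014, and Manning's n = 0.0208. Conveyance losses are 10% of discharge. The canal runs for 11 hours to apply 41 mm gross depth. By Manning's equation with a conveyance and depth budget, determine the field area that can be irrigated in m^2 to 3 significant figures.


Approach: apply Manning's equation with a conveyance and depth budget, Q = (1/n)*A*R^(2/3)*S^(1/2); Q_field = Q*(1-loss); Area = Q_field*t/(d/1000).
Step 1 — canal discharge (Manning's equation):
  Q = (1/0.0208) * 1.11 * 0.248^(2/3) * 0.0014^(1/2) = 0.78818 m^3/s
Step 2 — delivered flow: Q_field = 0.78818*(1 - 10/100) = 0.70936 m^3/s
Step 3 — volume delivered: V = 0.70936 * 11*3600 = 28091 m^3
Step 4 — area served: A = V / (depth/1000) = 28091 / 0.041 = 685000 m^2
Therefore the field area that can be irrigated = 685000 m^2.


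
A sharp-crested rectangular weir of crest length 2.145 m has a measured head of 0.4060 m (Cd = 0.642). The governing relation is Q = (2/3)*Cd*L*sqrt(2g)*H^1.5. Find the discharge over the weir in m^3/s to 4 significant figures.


Q = (2/3)*0.642*2.145*sqrt(2*9.81)*0.4060^1.5 = 1.052 m^3/s
Therefore the discharge over the weir = 1.052 m^3/s.


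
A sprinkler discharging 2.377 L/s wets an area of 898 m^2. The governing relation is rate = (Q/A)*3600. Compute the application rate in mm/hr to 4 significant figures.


rate = (2.377 / 898) * 3600 = 9.529 mm/hr
Therefore the application rate = 9.529 mm/hr.


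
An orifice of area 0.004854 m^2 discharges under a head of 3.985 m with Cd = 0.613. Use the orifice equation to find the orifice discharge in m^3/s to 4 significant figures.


Approach: apply the orifice equation, Q = Cd*A*sqrt(2*g*h).
Q = 0.613 * 0.004854 * sqrt(2*9.81*3.985) = 0.02631 m^3/s
Therefore the orifice discharge = 0.02631 m^3/s.


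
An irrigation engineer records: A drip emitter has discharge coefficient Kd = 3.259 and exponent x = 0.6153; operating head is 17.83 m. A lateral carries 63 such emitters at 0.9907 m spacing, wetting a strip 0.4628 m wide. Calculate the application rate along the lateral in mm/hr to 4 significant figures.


Approach: apply the emitter equation with a lateral mass balance, q = Kd*h^x; Q = n*q; rate = Q/(n*spacing*width).
Step 1 — single emitter flow (q = Kd*h^x):
  q = 3.259 * 17.83^0.6153 = 19.1831 L/hr
Step 2 — total lateral flow: Q = 63 * 19.1831 = 1208.53 L/hr
Step 3 — wetted area: A = 63 * 0.9907 * 0.4628 = 28.8852 m^2
Step 4 — application rate: Q/A = 1208.53/28.8852 = 41.84 mm/hr
Therefore the application rate along the lateral = 41.84 mm/hr.


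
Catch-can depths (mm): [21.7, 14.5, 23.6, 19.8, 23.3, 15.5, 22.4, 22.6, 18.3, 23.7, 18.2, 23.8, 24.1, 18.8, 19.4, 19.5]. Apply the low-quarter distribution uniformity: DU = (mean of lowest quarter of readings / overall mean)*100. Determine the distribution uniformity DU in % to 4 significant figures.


sorted lowest 4 of 16: [14.5, 15.5, 18.2, 18.3] -> mean = 16.6250 mm
overall mean = 20.5750 mm
DU = (16.6250/20.5750)*100 = 80.80 %
Therefore the distribution uniformity DU = 80.80 %.


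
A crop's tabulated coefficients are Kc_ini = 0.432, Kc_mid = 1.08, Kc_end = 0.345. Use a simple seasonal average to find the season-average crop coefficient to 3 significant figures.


Approach: apply a simple seasonal average, Kc_avg = (Kc_ini + Kc_mid + Kc_end)/3.
Kc_avg = (0.432 + 1.08 + 0.345)/3 = 0.619
Therefore the season-average crop coefficient = 0.619.


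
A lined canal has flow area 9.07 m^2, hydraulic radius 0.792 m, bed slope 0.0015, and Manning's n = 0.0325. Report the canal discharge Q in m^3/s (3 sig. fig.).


Approach: apply Manning's equation, Q = (1/n)*A*R^(2/3)*S^(1/2).
Q = (1/0.0325) * 9.07 * 0.792^(2/3) * 0.0015^(1/2) = 9.25 m^3/s
Therefore the canal discharge Q = 9.25 m^3/s.


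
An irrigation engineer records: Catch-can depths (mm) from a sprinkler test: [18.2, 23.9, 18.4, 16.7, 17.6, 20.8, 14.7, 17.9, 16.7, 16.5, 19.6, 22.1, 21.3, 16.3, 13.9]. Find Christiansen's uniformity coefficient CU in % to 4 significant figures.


Approach: apply Christiansen's uniformity coefficient, CU = (1 - mean_abs_deviation/mean)*100.
mean = 18.3067 mm
mean |d_i - mean| = 2.16800 mm
CU = (1 - 2.16800/18.3067)*100 = 88.16 %
Therefore Christiansen's uniformity coefficient CU = 88.16 %.


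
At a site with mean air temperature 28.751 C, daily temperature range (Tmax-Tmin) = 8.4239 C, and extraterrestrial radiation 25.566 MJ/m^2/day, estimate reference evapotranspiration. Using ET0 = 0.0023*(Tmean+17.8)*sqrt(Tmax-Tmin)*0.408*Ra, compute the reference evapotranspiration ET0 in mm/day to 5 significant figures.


ET0 = 0.0023*(28.751+17.8)*sqrt(8.4239)*0.408*25.566 = 3.2414 mm/day
Therefore the reference evapotranspiration ET0 = 3.2414 mm/day.


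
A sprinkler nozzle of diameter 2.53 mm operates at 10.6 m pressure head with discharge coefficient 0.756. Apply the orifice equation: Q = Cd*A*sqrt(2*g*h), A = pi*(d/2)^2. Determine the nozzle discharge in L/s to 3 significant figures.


A = pi*(2.53e-3/2)^2 = 5.0273e-06 m^2
Q = 0.756 * 5.0273e-06 * sqrt(2*9.81*10.6) * 1000 = 0.0548 L/s
Therefore the nozzle discharge = 0.0548 L/s.


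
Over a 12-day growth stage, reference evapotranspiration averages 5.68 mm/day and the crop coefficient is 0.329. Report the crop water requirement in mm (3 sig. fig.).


Approach: apply the crop water requirement relation, CWR = ET0 * Kc * days.
CWR = 5.68 * 0.329 * 12 = 22.4 mm
Therefore the crop water requirement = 22.4 mm.


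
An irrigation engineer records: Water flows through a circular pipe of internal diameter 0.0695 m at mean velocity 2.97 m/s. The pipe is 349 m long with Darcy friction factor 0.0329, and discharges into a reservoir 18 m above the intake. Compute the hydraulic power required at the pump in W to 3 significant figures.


Approach: apply continuity + Darcy-Weisbach + hydraulic power, Q = A*v; hf = f*(L/D)*(v^2/(2g)); H = static + hf; P = rho*g*Q*H.
Step 1 — flow rate (continuity, Q = A*v):
  A = pi*(0.0695/2)^2 = 0.0037937 m^2
  Q = 0.0037937 * 2.97 = 0.011267 m^3/s
Step 2 — friction head loss (Darcy-Weisbach):
  hf = 0.0329 * (349/0.0695) * (2.97^2 / (2*9.81))
  hf = 74.276 m
Step 3 — total head: H = 18 + 74.276 = 92.276 m
Step 4 — hydraulic power (P = rho*g*Q*H):
  P = 1000 * 9.81 * 0.011267 * 92.276 = 10200 W
Therefore the hydraulic power required at the pump = 10200 W.


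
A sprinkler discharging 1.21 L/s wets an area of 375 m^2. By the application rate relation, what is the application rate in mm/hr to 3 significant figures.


Approach: apply the application rate relation, rate = (Q/A)*3600.
rate = (1.21 / 375) * 3600 = 11.6 mm/hr
Therefore the application rate = 11.6 mm/hr.


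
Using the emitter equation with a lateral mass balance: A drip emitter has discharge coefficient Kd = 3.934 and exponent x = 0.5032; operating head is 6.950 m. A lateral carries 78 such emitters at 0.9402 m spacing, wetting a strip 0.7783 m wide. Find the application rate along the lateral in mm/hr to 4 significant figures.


Approach: apply the emitter equation with a lateral mass balance, q = Kd*h^x; Q = n*q; rate = Q/(n*spacing*width).
Step 1 — single emitter flow (q = Kd*h^x):
  q = 3.934 * 6.950^0.5032 = 10.4357 L/hr
Step 2 — total lateral flow: Q = 78 * 10.4357 = 813.984 L/hr
Step 3 — wetted area: A = 78 * 0.9402 * 0.7783 = 57.0771 m^2
Step 4 — application rate: Q/A = 813.984/57.0771 = 14.26 mm/hr
Therefore the application rate along the lateral = 14.26 mm/hr.


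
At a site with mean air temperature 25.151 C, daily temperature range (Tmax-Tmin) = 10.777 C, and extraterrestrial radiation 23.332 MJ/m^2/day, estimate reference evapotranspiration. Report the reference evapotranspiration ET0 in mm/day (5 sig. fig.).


Approach: apply the Hargreaves-Samani method, ET0 = 0.0023*(Tmean+17.8)*sqrt(Tmax-Tmin)*0.408*Ra.
ET0 = 0.0023*(25.151+17.8)*sqrt(10.777)*0.408*23.332 = 3.0872 mm/day
Therefore the reference evapotranspiration ET0 = 3.0872 mm/day.


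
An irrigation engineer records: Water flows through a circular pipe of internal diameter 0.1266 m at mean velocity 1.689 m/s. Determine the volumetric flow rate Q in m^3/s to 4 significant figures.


Approach: apply the continuity equation for pipe flow, Q = A * v with A = pi*(D/2)^2.
A = pi*(0.1266/2)^2 = 0.0125880 m^2
Q = 0.0125880 * 1.689 = 0.02126 m^3/s
Therefore the volumetric flow rate Q = 0.02126 m^3/s.


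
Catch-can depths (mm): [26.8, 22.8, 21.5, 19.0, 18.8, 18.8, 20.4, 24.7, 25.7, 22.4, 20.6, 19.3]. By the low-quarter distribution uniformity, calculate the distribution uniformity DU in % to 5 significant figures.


Approach: apply the low-quarter distribution uniformity, DU = (mean of lowest quarter of readings / overall mean)*100.
sorted lowest 3 of 12: [18.8, 18.8, 19.0] -> mean = 18.86667 mm
overall mean = 21.73333 mm
DU = (18.86667/21.73333)*100 = 86.810 %
Therefore the distribution uniformity DU = 86.810 %.


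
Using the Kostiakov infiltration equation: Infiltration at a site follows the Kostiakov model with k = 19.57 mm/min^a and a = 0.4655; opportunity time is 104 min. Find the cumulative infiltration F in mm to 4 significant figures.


Approach: apply the Kostiakov infiltration equation, F = k*t^a.
F = 19.57 * 104^0.4655 = 170.0 mm
Therefore the cumulative infiltration F = 170.0 mm.


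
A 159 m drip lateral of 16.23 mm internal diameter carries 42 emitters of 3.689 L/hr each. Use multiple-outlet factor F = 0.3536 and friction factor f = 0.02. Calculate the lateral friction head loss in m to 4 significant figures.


Approach: apply Darcy-Weisbach with the multiple-outlet F-factor, Q = n*q/(3600*1000) m^3/s; v = Q/A; hf = F*f*(L/D)*(v^2/(2g)).
Q = 42*3.689/(3600*1000) = 4.30383e-05 m^3/s
A = pi*(16.23e-3/2)^2 = 2.06884e-04 m^2, so v = Q/A = 0.208031 m/s
hf = 0.3536*0.02*(159/0.01623)*(0.208031^2/(2*9.81)) = 0.1528 m
Therefore the lateral friction head loss = 0.1528 m.
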